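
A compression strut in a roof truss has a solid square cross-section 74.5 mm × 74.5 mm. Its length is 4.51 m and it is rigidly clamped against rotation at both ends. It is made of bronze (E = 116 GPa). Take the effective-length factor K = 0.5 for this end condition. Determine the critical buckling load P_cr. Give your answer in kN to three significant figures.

P_cr ≈ 578 kN

I = a⁴/12 = 74.5⁴/12 = 2.567×10^6 mm⁴
I = 2.567×10^6 mm⁴ = 2.567×10^-6 m⁴
Effective length L_e = K·L = 0.5 × 4.51 = 2.255 m
P_cr = π²EI / L_e² = π² × 116×10⁹ × 2.567×10^-6 / 2.255² = 5.780×10^5 N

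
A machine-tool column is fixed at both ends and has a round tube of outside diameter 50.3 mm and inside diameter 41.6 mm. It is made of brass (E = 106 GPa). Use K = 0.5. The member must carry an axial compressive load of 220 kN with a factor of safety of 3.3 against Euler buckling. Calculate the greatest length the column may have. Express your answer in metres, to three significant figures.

d_o = 50.3 mm, d_i = 41.6 mm
I = π(d_o⁴ − d_i⁴)/64 = π(50.3⁴ − 41.60⁴)/64 = 1.672×10^5 mm⁴
I = 1.672×10^-7 m⁴
Required critical load P_cr = n·P = 3.3 × 220 = 726.0 kN = 7.260×10^5 N
From P_cr = π²EI/(K·L)²:  L = (1/K)·√(π²EI/P_cr) = (1/0.5)·√(π²×1.06×10^11×1.672×10^-7/7.260×10^5)
L = 0.982 m

L_max ≈ 0.982 m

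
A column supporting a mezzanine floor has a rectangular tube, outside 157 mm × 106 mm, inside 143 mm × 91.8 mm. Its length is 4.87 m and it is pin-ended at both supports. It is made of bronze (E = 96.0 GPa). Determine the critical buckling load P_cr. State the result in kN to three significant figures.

Weak-axis I_min = (h_o·b_o³ − h_i·b_i³)/12 with b_o = 106, b_i = 91.80 mm (shorter outer/inner sides).
I_min = (157×106³ − 143.0×91.80³)/12 = 6.363×10^6 mm⁴
I = 6.363×10^6 mm⁴ = 6.363×10^-6 m⁴
Effective length L_e = K·L = 1 × 4.87 = 4.870 m
P_cr = π²EI / L_e² = π² × 96.0×10⁹ × 6.363×10^-6 / 4.870² = 2.542×10^5 N

P_cr ≈ 254 kN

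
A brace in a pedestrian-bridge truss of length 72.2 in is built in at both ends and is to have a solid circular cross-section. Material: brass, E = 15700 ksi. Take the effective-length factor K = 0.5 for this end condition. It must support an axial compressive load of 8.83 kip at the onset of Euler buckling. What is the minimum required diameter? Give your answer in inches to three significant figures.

d ≈ 1.11 in

L_e = K·L = 0.5 × 72.2 = 36.10 in
Required I = P_cr·L_e²/(π²E) = 8.830×10^3 × 36.10² / (π² × 1.57×10^7) = 7.426×10^-2 in⁴
Solid circle: I = πd⁴/64  ⇒  d = (64I/π)^(1/4) = (64×7.426×10^-2/π)^(1/4) = 1.11 in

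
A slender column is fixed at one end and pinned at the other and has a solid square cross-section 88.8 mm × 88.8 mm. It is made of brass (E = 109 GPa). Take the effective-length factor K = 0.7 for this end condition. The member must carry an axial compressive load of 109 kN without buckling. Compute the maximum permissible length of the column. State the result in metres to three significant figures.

I = a⁴/12 = 88.8⁴/12 = 5.182×10^6 mm⁴
I = 5.182×10^-6 m⁴
At the buckling limit P_cr = P = 1.090×10^5 N
From P_cr = π²EI/(K·L)²:  L = (1/K)·√(π²EI/P_cr) = (1/0.7)·√(π²×1.09×10^11×5.182×10^-6/1.090×10^5)
L = 10.2 m

L_max ≈ 10.2 m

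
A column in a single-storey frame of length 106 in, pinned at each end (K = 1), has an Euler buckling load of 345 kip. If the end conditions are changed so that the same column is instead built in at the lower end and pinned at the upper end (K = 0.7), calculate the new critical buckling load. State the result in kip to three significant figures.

P_cr ≈ 704 kip

P_cr ∝ 1/K², so P_cr,new = P_cr,old × (K_old/K_new)² = 345 × (1/0.7)²
= 345 × 2.041 = 704 kip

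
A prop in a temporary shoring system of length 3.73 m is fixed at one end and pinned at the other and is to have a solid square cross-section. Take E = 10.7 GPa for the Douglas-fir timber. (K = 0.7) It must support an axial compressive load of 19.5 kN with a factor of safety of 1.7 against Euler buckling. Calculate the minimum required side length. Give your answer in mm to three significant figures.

a ≈ 71.2 mm

Required P_cr = n·P = 1.7 × 19.5 = 33.15 kN
L_e = K·L = 0.7 × 3.73 = 2.611 m
Required I = P_cr·L_e²/(π²E) = 3.315×10^4 × 2.611² / (π² × 1.07×10^10) = 2.140×10^-6 m⁴
I_req = 2.140×10^6 mm⁴
Solid square: I = a⁴/12  ⇒  a = (12I)^(1/4) = (12×2.140×10^6)^(1/4) = 71.2 mm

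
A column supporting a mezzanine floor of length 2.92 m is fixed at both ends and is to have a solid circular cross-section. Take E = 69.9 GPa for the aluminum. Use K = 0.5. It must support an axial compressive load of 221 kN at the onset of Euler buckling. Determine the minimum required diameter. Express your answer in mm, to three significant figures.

L_e = K·L = 0.5 × 2.92 = 1.460 m
Required I = P_cr·L_e²/(π²E) = 2.210×10^5 × 1.460² / (π² × 6.99×10^10) = 6.828×10^-7 m⁴
I_req = 6.828×10^5 mm⁴
Solid circle: I = πd⁴/64  ⇒  d = (64I/π)^(1/4) = (64×6.828×10^5/π)^(1/4) = 61.1 mm

d ≈ 61.1 mm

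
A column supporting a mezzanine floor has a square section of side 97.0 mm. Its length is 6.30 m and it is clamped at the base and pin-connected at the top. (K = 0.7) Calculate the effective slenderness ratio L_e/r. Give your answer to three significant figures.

λ ≈ 157

I = a⁴/12 = 97.0⁴/12 = 7.377×10^6 mm⁴
A = 9.409×10^3 mm²;  r_min = √(I/A) = √(7.377×10^6/9.409×10^3) = 28.00 mm
L_e = K·L = 0.7 × 6.30 m = 4.410 m = 4410.0 mm
λ = L_e / r_min = 4410.0 / 28.00 = 157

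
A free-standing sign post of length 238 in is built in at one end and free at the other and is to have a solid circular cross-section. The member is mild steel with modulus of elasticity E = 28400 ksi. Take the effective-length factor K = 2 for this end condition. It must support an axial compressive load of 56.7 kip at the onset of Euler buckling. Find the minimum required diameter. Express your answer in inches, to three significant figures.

L_e = K·L = 2 × 238 = 476.0 in
Required I = P_cr·L_e²/(π²E) = 5.670×10^4 × 476.0² / (π² × 2.84×10^7) = 45.83 in⁴
Solid circle: I = πd⁴/64  ⇒  d = (64I/π)^(1/4) = (64×45.83/π)^(1/4) = 5.53 in

d ≈ 5.53 in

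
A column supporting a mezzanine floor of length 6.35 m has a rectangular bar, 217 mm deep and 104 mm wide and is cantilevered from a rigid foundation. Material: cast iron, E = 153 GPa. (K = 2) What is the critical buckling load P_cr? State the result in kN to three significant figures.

Buckling occurs about the weak axis: I_min = h·b³/12 with b = 104 mm (the shorter side).
I_min = 217×104³/12 = 2.034×10^7 mm⁴
I = 2.034×10^7 mm⁴ = 2.034×10^-5 m⁴
Effective length L_e = K·L = 2 × 6.35 = 12.70 m
P_cr = π²EI / L_e² = π² × 153×10⁹ × 2.034×10^-5 / 12.70² = 1.904×10^5 N

P_cr ≈ 190 kN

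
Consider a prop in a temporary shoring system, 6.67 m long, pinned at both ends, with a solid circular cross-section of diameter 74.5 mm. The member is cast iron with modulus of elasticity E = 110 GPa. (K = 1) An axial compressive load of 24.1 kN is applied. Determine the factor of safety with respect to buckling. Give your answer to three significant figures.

I = πd⁴/64 = π×74.5⁴/64 = 1.512×10^6 mm⁴
I = 1.512×10^6 mm⁴ = 1.512×10^-6 m⁴
Effective length L_e = K·L = 1 × 6.67 = 6.670 m
P_cr = π²EI / L_e² = π² × 110×10⁹ × 1.512×10^-6 / 6.670² = 3.690×10^4 N
Factor of safety n = P_cr / P = 36.901 / 24.1 = 1.53

n ≈ 1.53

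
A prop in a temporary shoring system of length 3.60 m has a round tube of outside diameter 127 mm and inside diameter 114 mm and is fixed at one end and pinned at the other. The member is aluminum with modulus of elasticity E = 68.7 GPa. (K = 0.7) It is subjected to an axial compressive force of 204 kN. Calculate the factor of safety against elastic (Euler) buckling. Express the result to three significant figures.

d_o = 127 mm, d_i = 114 mm
I = π(d_o⁴ − d_i⁴)/64 = π(127⁴ − 114.0⁴)/64 = 4.479×10^6 mm⁴
I = 4.479×10^6 mm⁴ = 4.479×10^-6 m⁴
Effective length L_e = K·L = 0.7 × 3.60 = 2.520 m
P_cr = π²EI / L_e² = π² × 68.7×10⁹ × 4.479×10^-6 / 2.520² = 4.782×10^5 N
Factor of safety n = P_cr / P = 478.25 / 204 = 2.34

n ≈ 2.34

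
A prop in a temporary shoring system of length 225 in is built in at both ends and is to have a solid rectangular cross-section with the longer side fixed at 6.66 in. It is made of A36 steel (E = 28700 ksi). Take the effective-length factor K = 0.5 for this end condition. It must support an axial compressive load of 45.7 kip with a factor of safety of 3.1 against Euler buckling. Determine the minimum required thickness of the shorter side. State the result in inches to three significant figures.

b ≈ 2.25 in

Required P_cr = n·P = 3.1 × 45.7 = 141.7 kip
L_e = K·L = 0.5 × 225 = 112.5 in
Required I = P_cr·L_e²/(π²E) = 1.417×10^5 × 112.5² / (π² × 2.87×10^7) = 6.330 in⁴
Rectangle, weak axis: I_min = h·b³/12 with h = 6.66 in fixed  ⇒  b = (12I/h)^(1/3) = 2.25 in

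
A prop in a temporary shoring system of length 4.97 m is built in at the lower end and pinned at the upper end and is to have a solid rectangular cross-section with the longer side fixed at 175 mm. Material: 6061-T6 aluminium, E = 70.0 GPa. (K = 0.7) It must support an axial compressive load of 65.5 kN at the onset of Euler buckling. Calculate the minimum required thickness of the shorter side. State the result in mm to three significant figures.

b ≈ 42.9 mm

L_e = K·L = 0.7 × 4.97 = 3.479 m
Required I = P_cr·L_e²/(π²E) = 6.550×10^4 × 3.479² / (π² × 7.00×10^10) = 1.147×10^-6 m⁴
I_req = 1.147×10^6 mm⁴
Rectangle, weak axis: I_min = h·b³/12 with h = 175 mm fixed  ⇒  b = (12I/h)^(1/3) = 42.9 mm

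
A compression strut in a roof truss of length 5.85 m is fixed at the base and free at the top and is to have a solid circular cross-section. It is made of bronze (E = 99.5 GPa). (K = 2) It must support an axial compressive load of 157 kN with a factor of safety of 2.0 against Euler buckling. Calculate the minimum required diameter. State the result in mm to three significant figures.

d ≈ 173 mm

Required P_cr = n·P = 2.0 × 157 = 314.0 kN
L_e = K·L = 2 × 5.85 = 11.70 m
Required I = P_cr·L_e²/(π²E) = 3.140×10^5 × 11.70² / (π² × 9.95×10^10) = 4.377×10^-5 m⁴
I_req = 4.377×10^7 mm⁴
Solid circle: I = πd⁴/64  ⇒  d = (64I/π)^(1/4) = (64×4.377×10^7/π)^(1/4) = 173 mm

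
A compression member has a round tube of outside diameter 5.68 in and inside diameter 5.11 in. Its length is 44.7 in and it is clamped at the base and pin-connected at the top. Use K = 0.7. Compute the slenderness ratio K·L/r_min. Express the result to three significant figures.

d_o = 5.68 in, d_i = 5.11 in
I = π(d_o⁴ − d_i⁴)/64 = π(5.68⁴ − 5.110⁴)/64 = 17.62 in⁴
A = 4.830 in²;  r_min = √(I/A) = √(17.62/4.830) = 1.910 in
L_e = K·L = 0.7 × 44.7 = 31.29 in
λ = L_e / r_min = 31.290 / 1.910 = 16.4

λ ≈ 16.4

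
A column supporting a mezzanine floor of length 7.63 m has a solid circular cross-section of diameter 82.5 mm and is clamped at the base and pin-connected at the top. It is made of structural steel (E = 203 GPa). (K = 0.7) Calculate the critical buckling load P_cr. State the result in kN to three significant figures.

P_cr ≈ 160 kN

I = πd⁴/64 = π×82.5⁴/64 = 2.274×10^6 mm⁴
I = 2.274×10^6 mm⁴ = 2.274×10^-6 m⁴
Effective length L_e = K·L = 0.7 × 7.63 = 5.341 m
P_cr = π²EI / L_e² = π² × 203×10⁹ × 2.274×10^-6 / 5.341² = 1.597×10^5 N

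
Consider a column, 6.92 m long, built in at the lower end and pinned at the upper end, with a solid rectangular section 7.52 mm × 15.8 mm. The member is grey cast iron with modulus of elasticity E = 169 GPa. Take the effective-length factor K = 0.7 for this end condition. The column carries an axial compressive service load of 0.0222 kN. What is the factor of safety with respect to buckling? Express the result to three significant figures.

Buckling occurs about the weak axis: I_min = h·b³/12 with b = 7.52 mm (the shorter side).
I_min = 15.8×7.52³/12 = 559.9 mm⁴
I = 559.9 mm⁴ = 5.599×10^-10 m⁴
Effective length L_e = K·L = 0.7 × 6.92 = 4.844 m
P_cr = π²EI / L_e² = π² × 169×10⁹ × 5.599×10^-10 / 4.844² = 39.80 N
Factor of safety n = P_cr / P = 0.039802 / 0.0222 = 1.79

n ≈ 1.79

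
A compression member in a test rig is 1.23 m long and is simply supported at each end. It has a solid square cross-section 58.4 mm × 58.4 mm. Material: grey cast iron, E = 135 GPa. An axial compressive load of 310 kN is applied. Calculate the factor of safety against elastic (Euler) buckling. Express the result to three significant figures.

I = a⁴/12 = 58.4⁴/12 = 9.693×10^5 mm⁴
I = 9.693×10^5 mm⁴ = 9.693×10^-7 m⁴
Effective length L_e = K·L = 1 × 1.23 = 1.230 m
P_cr = π²EI / L_e² = π² × 135×10⁹ × 9.693×10^-7 / 1.230² = 8.537×10^5 N
Factor of safety n = P_cr / P = 853.68 / 310 = 2.75

n ≈ 2.75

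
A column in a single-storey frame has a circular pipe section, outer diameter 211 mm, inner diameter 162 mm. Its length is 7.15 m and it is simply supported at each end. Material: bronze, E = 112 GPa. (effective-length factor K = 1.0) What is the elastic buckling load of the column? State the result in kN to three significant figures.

d_o = 211 mm, d_i = 162 mm
I = π(d_o⁴ − d_i⁴)/64 = π(211⁴ − 162.0⁴)/64 = 6.349×10^7 mm⁴
I = 6.349×10^7 mm⁴ = 6.349×10^-5 m⁴
Effective length L_e = K·L = 1 × 7.15 = 7.150 m
P_cr = π²EI / L_e² = π² × 112×10⁹ × 6.349×10^-5 / 7.150² = 1.373×10^6 N

P_cr ≈ 1370 kN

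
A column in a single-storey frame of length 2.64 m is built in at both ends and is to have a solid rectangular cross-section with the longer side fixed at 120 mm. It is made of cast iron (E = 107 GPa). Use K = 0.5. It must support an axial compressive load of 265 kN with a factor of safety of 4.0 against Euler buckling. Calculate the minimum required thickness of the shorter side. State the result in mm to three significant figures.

b ≈ 55.9 mm

Required P_cr = n·P = 4.0 × 265 = 1060 kN
L_e = K·L = 0.5 × 2.64 = 1.320 m
Required I = P_cr·L_e²/(π²E) = 1.060×10^6 × 1.320² / (π² × 1.07×10^11) = 1.749×10^-6 m⁴
I_req = 1.749×10^6 mm⁴
Rectangle, weak axis: I_min = h·b³/12 with h = 120 mm fixed  ⇒  b = (12I/h)^(1/3) = 55.9 mm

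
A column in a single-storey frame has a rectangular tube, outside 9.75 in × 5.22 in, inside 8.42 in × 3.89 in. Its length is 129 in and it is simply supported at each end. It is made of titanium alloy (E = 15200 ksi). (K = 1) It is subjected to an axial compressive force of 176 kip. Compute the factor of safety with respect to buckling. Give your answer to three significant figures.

n ≈ 3.80

Weak-axis I_min = (h_o·b_o³ − h_i·b_i³)/12 with b_o = 5.22, b_i = 3.890 in (shorter outer/inner sides).
I_min = (9.75×5.22³ − 8.420×3.890³)/12 = 74.26 in⁴
Effective length L_e = K·L = 1 × 129 = 129.0 in
P_cr = π²EI / L_e² = π² × 15200×10³ × 74.26 / 129.0² = 6.695×10^5 lb
Factor of safety n = P_cr / P = 669.49 / 176 = 3.80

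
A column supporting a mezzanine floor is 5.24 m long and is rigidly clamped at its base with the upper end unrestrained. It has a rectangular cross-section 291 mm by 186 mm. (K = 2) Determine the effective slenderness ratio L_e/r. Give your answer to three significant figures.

λ ≈ 195

Buckling occurs about the weak axis: I_min = h·b³/12 with b = 186 mm (the shorter side).
I_min = 291×186³/12 = 1.560×10^8 mm⁴
A = 5.413×10^4 mm²;  r_min = √(I/A) = √(1.560×10^8/5.413×10^4) = 53.69 mm
L_e = K·L = 2 × 5.24 m = 10.48 m = 10480 mm
λ = L_e / r_min = 10480 / 53.69 = 195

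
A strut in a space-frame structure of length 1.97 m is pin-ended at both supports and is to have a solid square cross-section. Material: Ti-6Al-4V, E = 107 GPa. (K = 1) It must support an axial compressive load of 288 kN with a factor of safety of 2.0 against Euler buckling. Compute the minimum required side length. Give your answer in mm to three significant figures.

a ≈ 71.0 mm

Required P_cr = n·P = 2.0 × 288 = 576.0 kN
L_e = K·L = 1 × 1.97 = 1.970 m
Required I = P_cr·L_e²/(π²E) = 5.760×10^5 × 1.970² / (π² × 1.07×10^11) = 2.117×10^-6 m⁴
I_req = 2.117×10^6 mm⁴
Solid square: I = a⁴/12  ⇒  a = (12I)^(1/4) = (12×2.117×10^6)^(1/4) = 71.0 mm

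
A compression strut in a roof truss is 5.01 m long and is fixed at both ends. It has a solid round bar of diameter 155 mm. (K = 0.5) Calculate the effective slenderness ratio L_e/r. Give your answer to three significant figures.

For a solid circle r = d/4 = 155/4 = 38.75 mm
L_e = K·L = 0.5 × 5.01 m = 2.505 m = 2505.0 mm
λ = L_e / r_min = 2505.0 / 38.75 = 64.6

λ ≈ 64.6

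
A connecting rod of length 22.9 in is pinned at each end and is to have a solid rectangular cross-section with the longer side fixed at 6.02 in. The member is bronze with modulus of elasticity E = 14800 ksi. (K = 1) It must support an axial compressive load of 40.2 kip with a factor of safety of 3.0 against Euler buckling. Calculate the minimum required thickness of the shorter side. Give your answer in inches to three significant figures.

Required P_cr = n·P = 3.0 × 40.2 = 120.6 kip
L_e = K·L = 1 × 22.9 = 22.90 in
Required I = P_cr·L_e²/(π²E) = 1.206×10^5 × 22.90² / (π² × 1.48×10^7) = 0.4330 in⁴
Rectangle, weak axis: I_min = h·b³/12 with h = 6.02 in fixed  ⇒  b = (12I/h)^(1/3) = 0.952 in

b ≈ 0.952 in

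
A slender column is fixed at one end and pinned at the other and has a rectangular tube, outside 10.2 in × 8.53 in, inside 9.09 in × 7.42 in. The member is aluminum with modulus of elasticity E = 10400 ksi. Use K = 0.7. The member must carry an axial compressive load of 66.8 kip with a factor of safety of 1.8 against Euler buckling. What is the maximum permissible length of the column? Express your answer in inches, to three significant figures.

L_max ≈ 616 in

Weak-axis I_min = (h_o·b_o³ − h_i·b_i³)/12 with b_o = 8.53, b_i = 7.420 in (shorter outer/inner sides).
I_min = (10.2×8.53³ − 9.090×7.420³)/12 = 218.1 in⁴
Required critical load P_cr = n·P = 1.8 × 66.8 = 120.2 kip = 1.202×10^5 lb
From P_cr = π²EI/(K·L)²:  L = (1/K)·√(π²EI/P_cr) = (1/0.7)·√(π²×1.04×10^7×218.1/1.202×10^5)
L = 616 in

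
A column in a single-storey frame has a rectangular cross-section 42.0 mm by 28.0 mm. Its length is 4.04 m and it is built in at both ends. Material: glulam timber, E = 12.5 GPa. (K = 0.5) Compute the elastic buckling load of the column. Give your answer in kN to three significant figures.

P_cr ≈ 2.32 kN

Buckling occurs about the weak axis: I_min = h·b³/12 with b = 28.0 mm (the shorter side).
I_min = 42.0×28.0³/12 = 7.683×10^4 mm⁴
I = 7.683×10^4 mm⁴ = 7.683×10^-8 m⁴
Effective length L_e = K·L = 0.5 × 4.04 = 2.020 m
P_cr = π²EI / L_e² = π² × 12.5×10⁹ × 7.683×10^-8 / 2.020² = 2.323×10^3 N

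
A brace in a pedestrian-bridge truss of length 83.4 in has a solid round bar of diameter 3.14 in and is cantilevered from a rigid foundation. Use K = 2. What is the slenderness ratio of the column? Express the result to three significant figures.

For a solid circle r = d/4 = 3.14/4 = 0.7850 in
L_e = K·L = 2 × 83.4 = 166.8 in
λ = L_e / r_min = 166.80 / 0.7850 = 212

λ ≈ 212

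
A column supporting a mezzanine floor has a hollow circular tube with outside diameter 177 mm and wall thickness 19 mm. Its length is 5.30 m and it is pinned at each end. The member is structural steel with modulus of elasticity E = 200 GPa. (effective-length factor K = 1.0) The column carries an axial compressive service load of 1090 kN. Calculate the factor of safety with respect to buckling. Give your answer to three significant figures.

Inner diameter d_i = 177 − 2×19 = 139.0 mm
I = π(d_o⁴ − d_i⁴)/64 = π(177⁴ − 139.0⁴)/64 = 2.986×10^7 mm⁴
I = 2.986×10^7 mm⁴ = 2.986×10^-5 m⁴
Effective length L_e = K·L = 1 × 5.30 = 5.300 m
P_cr = π²EI / L_e² = π² × 200×10⁹ × 2.986×10^-5 / 5.300² = 2.098×10^6 N
Factor of safety n = P_cr / P = 2098.0 / 1090 = 1.92

n ≈ 1.92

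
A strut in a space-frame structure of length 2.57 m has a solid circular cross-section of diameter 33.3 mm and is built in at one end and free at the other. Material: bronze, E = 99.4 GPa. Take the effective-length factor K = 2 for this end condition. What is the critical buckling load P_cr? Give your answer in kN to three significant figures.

P_cr ≈ 2.24 kN

I = πd⁴/64 = π×33.3⁴/64 = 6.036×10^4 mm⁴
I = 6.036×10^4 mm⁴ = 6.036×10^-8 m⁴
Effective length L_e = K·L = 2 × 2.57 = 5.140 m
P_cr = π²EI / L_e² = π² × 99.4×10⁹ × 6.036×10^-8 / 5.140² = 2.241×10^3 N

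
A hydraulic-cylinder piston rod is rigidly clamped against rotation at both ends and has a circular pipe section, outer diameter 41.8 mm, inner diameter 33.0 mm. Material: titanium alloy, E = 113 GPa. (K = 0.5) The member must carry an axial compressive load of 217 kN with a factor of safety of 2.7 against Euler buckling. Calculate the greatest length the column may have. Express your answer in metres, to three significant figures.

d_o = 41.8 mm, d_i = 33.0 mm
I = π(d_o⁴ − d_i⁴)/64 = π(41.8⁴ − 33.00⁴)/64 = 9.164×10^4 mm⁴
I = 9.164×10^-8 m⁴
Required critical load P_cr = n·P = 2.7 × 217 = 585.9 kN = 5.859×10^5 N
From P_cr = π²EI/(K·L)²:  L = (1/K)·√(π²EI/P_cr) = (1/0.5)·√(π²×1.13×10^11×9.164×10^-8/5.859×10^5)
L = 0.835 m

L_max ≈ 0.835 m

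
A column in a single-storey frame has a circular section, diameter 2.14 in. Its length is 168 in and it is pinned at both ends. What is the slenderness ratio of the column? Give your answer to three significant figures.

λ ≈ 314

For a solid circle r = d/4 = 2.14/4 = 0.5350 in
L_e = K·L = 1 × 168 = 168.0 in
λ = L_e / r_min = 168.00 / 0.5350 = 314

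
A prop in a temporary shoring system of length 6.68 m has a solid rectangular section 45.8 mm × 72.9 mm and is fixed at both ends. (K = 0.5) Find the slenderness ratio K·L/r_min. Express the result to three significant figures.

Buckling occurs about the weak axis: I_min = h·b³/12 with b = 45.8 mm (the shorter side).
I_min = 72.9×45.8³/12 = 5.836×10^5 mm⁴
A = 3.339×10^3 mm²;  r_min = √(I/A) = √(5.836×10^5/3.339×10^3) = 13.22 mm
L_e = K·L = 0.5 × 6.68 m = 3.340 m = 3340.0 mm
λ = L_e / r_min = 3340.0 / 13.22 = 253

λ ≈ 253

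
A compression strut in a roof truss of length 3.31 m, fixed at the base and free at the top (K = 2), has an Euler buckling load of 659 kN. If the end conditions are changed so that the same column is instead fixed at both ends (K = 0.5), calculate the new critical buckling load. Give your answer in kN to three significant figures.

P_cr ∝ 1/K², so P_cr,new = P_cr,old × (K_old/K_new)² = 659 × (2/0.5)²
= 659 × 16.00 = 10500 kN

P_cr ≈ 10500 kN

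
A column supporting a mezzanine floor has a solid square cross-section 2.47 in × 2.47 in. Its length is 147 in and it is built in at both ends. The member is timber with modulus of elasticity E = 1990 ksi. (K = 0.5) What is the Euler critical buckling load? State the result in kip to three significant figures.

P_cr ≈ 11.3 kip

I = a⁴/12 = 2.47⁴/12 = 3.102 in⁴
Effective length L_e = K·L = 0.5 × 147 = 73.50 in
P_cr = π²EI / L_e² = π² × 1990×10³ × 3.102 / 73.50² = 1.128×10^4 lb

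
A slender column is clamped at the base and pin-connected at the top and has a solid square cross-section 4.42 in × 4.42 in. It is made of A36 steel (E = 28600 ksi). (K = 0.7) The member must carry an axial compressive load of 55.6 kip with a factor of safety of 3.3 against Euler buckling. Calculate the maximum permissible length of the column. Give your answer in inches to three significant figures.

I = a⁴/12 = 4.42⁴/12 = 31.81 in⁴
Required critical load P_cr = n·P = 3.3 × 55.6 = 183.5 kip = 1.835×10^5 lb
From P_cr = π²EI/(K·L)²:  L = (1/K)·√(π²EI/P_cr) = (1/0.7)·√(π²×2.86×10^7×31.81/1.835×10^5)
L = 316 in

L_max ≈ 316 in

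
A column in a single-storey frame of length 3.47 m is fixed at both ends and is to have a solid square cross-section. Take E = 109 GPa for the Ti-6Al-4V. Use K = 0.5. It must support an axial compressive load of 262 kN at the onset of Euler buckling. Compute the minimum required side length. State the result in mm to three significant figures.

L_e = K·L = 0.5 × 3.47 = 1.735 m
Required I = P_cr·L_e²/(π²E) = 2.620×10^5 × 1.735² / (π² × 1.09×10^11) = 7.331×10^-7 m⁴
I_req = 7.331×10^5 mm⁴
Solid square: I = a⁴/12  ⇒  a = (12I)^(1/4) = (12×7.331×10^5)^(1/4) = 54.5 mm

a ≈ 54.5 mm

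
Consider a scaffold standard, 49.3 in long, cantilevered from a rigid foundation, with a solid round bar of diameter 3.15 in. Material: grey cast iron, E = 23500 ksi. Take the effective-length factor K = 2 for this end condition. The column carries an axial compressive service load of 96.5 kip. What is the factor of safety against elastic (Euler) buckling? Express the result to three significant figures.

I = πd⁴/64 = π×3.15⁴/64 = 4.833 in⁴
Effective length L_e = K·L = 2 × 49.3 = 98.60 in
P_cr = π²EI / L_e² = π² × 23500×10³ × 4.833 / 98.60² = 1.153×10^5 lb
Factor of safety n = P_cr / P = 115.30 / 96.5 = 1.19

n ≈ 1.19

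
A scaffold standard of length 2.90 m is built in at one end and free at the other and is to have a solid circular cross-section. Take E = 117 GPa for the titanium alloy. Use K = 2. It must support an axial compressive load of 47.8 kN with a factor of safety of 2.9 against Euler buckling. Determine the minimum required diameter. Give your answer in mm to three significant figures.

Required P_cr = n·P = 2.9 × 47.8 = 138.6 kN
L_e = K·L = 2 × 2.90 = 5.800 m
Required I = P_cr·L_e²/(π²E) = 1.386×10^5 × 5.800² / (π² × 1.17×10^11) = 4.038×10^-6 m⁴
I_req = 4.038×10^6 mm⁴
Solid circle: I = πd⁴/64  ⇒  d = (64I/π)^(1/4) = (64×4.038×10^6/π)^(1/4) = 95.2 mm

d ≈ 95.2 mm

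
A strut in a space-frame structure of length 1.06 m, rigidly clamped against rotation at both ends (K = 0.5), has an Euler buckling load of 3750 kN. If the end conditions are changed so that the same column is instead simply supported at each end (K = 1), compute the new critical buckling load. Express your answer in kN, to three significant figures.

P_cr ≈ 938 kN

P_cr ∝ 1/K², so P_cr,new = P_cr,old × (K_old/K_new)² = 3750 × (0.5/1)²
= 3750 × 0.2500 = 938 kN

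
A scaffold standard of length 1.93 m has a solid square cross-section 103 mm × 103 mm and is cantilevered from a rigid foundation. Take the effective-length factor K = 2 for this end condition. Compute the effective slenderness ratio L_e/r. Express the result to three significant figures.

λ ≈ 130

For a square r = a/√12 = 103/√12 = 29.73 mm
L_e = K·L = 2 × 1.93 m = 3.860 m = 3860.0 mm
λ = L_e / r_min = 3860.0 / 29.73 = 130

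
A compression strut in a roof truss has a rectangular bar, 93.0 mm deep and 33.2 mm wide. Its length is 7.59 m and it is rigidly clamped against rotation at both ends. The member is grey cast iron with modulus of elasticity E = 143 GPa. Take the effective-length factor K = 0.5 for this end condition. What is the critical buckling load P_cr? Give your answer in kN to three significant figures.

P_cr ≈ 27.8 kN

Buckling occurs about the weak axis: I_min = h·b³/12 with b = 33.2 mm (the shorter side).
I_min = 93.0×33.2³/12 = 2.836×10^5 mm⁴
I = 2.836×10^5 mm⁴ = 2.836×10^-7 m⁴
Effective length L_e = K·L = 0.5 × 7.59 = 3.795 m
P_cr = π²EI / L_e² = π² × 143×10⁹ × 2.836×10^-7 / 3.795² = 2.779×10^4 N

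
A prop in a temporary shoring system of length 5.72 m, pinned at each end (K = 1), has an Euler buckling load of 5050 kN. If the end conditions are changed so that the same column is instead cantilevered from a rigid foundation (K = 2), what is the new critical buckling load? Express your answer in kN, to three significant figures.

P_cr ≈ 1260 kN

P_cr ∝ 1/K², so P_cr,new = P_cr,old × (K_old/K_new)² = 5050 × (1/2)²
= 5050 × 0.2500 = 1260 kN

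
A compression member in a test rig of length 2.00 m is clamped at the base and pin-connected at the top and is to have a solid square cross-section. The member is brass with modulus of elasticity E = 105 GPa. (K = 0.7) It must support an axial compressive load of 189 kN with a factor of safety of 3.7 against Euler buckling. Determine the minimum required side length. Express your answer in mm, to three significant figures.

Required P_cr = n·P = 3.7 × 189 = 699.3 kN
L_e = K·L = 0.7 × 2.00 = 1.400 m
Required I = P_cr·L_e²/(π²E) = 6.993×10^5 × 1.400² / (π² × 1.05×10^11) = 1.323×10^-6 m⁴
I_req = 1.323×10^6 mm⁴
Solid square: I = a⁴/12  ⇒  a = (12I)^(1/4) = (12×1.323×10^6)^(1/4) = 63.1 mm

a ≈ 63.1 mm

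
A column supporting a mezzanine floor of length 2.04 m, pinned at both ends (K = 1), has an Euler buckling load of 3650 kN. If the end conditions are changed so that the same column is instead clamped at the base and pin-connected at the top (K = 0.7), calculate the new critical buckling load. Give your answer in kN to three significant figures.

P_cr ≈ 7450 kN

P_cr ∝ 1/K², so P_cr,new = P_cr,old × (K_old/K_new)² = 3650 × (1/0.7)²
= 3650 × 2.041 = 7450 kN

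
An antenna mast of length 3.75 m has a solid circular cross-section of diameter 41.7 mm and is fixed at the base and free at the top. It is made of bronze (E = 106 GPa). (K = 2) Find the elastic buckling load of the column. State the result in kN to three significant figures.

P_cr ≈ 2.76 kN

I = πd⁴/64 = π×41.7⁴/64 = 1.484×10^5 mm⁴
I = 1.484×10^5 mm⁴ = 1.484×10^-7 m⁴
Effective length L_e = K·L = 2 × 3.75 = 7.500 m
P_cr = π²EI / L_e² = π² × 106×10⁹ × 1.484×10^-7 / 7.500² = 2.761×10^3 N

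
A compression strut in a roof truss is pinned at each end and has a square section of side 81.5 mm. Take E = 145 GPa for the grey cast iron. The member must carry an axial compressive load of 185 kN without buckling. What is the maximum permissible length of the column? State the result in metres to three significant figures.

I = a⁴/12 = 81.5⁴/12 = 3.677×10^6 mm⁴
I = 3.677×10^-6 m⁴
At the buckling limit P_cr = P = 1.850×10^5 N
From P_cr = π²EI/(K·L)²:  L = (1/K)·√(π²EI/P_cr) = (1/1)·√(π²×1.45×10^11×3.677×10^-6/1.850×10^5)
L = 5.33 m

L_max ≈ 5.33 m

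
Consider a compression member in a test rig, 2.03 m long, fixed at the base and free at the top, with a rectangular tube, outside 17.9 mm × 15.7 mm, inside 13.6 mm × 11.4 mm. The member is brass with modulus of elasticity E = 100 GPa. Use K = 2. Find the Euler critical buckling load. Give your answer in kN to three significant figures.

Weak-axis I_min = (h_o·b_o³ − h_i·b_i³)/12 with b_o = 15.7, b_i = 11.40 mm (shorter outer/inner sides).
I_min = (17.9×15.7³ − 13.60×11.40³)/12 = 4.094×10^3 mm⁴
I = 4.094×10^3 mm⁴ = 4.094×10^-9 m⁴
Effective length L_e = K·L = 2 × 2.03 = 4.060 m
P_cr = π²EI / L_e² = π² × 100×10⁹ × 4.094×10^-9 / 4.060² = 245.1 N

P_cr ≈ 0.245 kN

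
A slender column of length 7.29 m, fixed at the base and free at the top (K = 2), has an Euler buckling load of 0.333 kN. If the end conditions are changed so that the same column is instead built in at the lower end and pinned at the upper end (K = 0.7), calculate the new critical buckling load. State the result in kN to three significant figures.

P_cr ∝ 1/K², so P_cr,new = P_cr,old × (K_old/K_new)² = 0.333 × (2/0.7)²
= 0.333 × 8.163 = 2.72 kN

P_cr ≈ 2.72 kN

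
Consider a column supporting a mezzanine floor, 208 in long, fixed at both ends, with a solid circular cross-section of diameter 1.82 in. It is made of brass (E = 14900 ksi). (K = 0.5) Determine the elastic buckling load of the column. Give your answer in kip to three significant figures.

P_cr ≈ 7.32 kip

I = πd⁴/64 = π×1.82⁴/64 = 0.5386 in⁴
Effective length L_e = K·L = 0.5 × 208 = 104.0 in
P_cr = π²EI / L_e² = π² × 14900×10³ × 0.5386 / 104.0² = 7.323×10^3 lb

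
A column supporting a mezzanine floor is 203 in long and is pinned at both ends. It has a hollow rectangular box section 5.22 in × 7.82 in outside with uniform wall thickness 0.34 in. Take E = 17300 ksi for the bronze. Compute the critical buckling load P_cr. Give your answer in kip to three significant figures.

Inner dimensions: h_i = 7.82 − 2×0.34 = 7.140 in, b_i = 5.22 − 2×0.34 = 4.540 in
Weak-axis I_min = (h_o·b_o³ − h_i·b_i³)/12 with b_o = 5.22, b_i = 4.540 in (shorter outer/inner sides).
I_min = (7.82×5.22³ − 7.140×4.540³)/12 = 37.01 in⁴
Effective length L_e = K·L = 1 × 203 = 203.0 in
P_cr = π²EI / L_e² = π² × 17300×10³ × 37.01 / 203.0² = 1.534×10^5 lb

P_cr ≈ 153 kip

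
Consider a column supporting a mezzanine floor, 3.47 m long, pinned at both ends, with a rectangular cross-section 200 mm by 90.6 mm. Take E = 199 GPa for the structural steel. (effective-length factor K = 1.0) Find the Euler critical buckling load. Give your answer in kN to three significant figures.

Buckling occurs about the weak axis: I_min = h·b³/12 with b = 90.6 mm (the shorter side).
I_min = 200×90.6³/12 = 1.239×10^7 mm⁴
I = 1.239×10^7 mm⁴ = 1.239×10^-5 m⁴
Effective length L_e = K·L = 1 × 3.47 = 3.470 m
P_cr = π²EI / L_e² = π² × 199×10⁹ × 1.239×10^-5 / 3.470² = 2.022×10^6 N

P_cr ≈ 2020 kN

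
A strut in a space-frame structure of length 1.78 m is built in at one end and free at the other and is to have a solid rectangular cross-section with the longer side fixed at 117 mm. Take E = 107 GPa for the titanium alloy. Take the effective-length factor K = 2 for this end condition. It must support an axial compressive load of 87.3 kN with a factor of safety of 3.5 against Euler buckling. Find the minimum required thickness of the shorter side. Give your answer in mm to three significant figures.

b ≈ 72.2 mm

Required P_cr = n·P = 3.5 × 87.3 = 305.6 kN
L_e = K·L = 2 × 1.78 = 3.560 m
Required I = P_cr·L_e²/(π²E) = 3.055×10^5 × 3.560² / (π² × 1.07×10^11) = 3.667×10^-6 m⁴
I_req = 3.667×10^6 mm⁴
Rectangle, weak axis: I_min = h·b³/12 with h = 117 mm fixed  ⇒  b = (12I/h)^(1/3) = 72.2 mm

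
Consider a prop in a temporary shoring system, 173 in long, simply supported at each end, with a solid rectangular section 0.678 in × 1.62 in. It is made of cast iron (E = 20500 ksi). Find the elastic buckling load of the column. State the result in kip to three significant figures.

P_cr ≈ 0.284 kip

Buckling occurs about the weak axis: I_min = h·b³/12 with b = 0.678 in (the shorter side).
I_min = 1.62×0.678³/12 = 4.207×10^-2 in⁴
Effective length L_e = K·L = 1 × 173 = 173.0 in
P_cr = π²EI / L_e² = π² × 20500×10³ × 4.207×10^-2 / 173.0² = 284.4 lb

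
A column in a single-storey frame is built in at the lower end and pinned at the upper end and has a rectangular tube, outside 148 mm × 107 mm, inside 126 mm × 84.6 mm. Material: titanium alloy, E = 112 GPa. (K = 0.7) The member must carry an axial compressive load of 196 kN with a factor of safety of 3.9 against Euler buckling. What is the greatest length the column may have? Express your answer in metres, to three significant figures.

Weak-axis I_min = (h_o·b_o³ − h_i·b_i³)/12 with b_o = 107, b_i = 84.60 mm (shorter outer/inner sides).
I_min = (148×107³ − 126.0×84.60³)/12 = 8.751×10^6 mm⁴
I = 8.751×10^-6 m⁴
Required critical load P_cr = n·P = 3.9 × 196 = 764.4 kN = 7.644×10^5 N
From P_cr = π²EI/(K·L)²:  L = (1/K)·√(π²EI/P_cr) = (1/0.7)·√(π²×1.12×10^11×8.751×10^-6/7.644×10^5)
L = 5.08 m

L_max ≈ 5.08 m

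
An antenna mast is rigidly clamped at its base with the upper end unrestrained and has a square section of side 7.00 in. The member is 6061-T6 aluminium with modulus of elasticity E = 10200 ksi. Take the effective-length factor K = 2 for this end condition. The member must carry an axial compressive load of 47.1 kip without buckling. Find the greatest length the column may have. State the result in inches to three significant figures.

L_max ≈ 327 in

I = a⁴/12 = 7.00⁴/12 = 200.1 in⁴
At the buckling limit P_cr = P = 4.710×10^4 lb
From P_cr = π²EI/(K·L)²:  L = (1/K)·√(π²EI/P_cr) = (1/2)·√(π²×1.02×10^7×200.1/4.710×10^4)
L = 327 in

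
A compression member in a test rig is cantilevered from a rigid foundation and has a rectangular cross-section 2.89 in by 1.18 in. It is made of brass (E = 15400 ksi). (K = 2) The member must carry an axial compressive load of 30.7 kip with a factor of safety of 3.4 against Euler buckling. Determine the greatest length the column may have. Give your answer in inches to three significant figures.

Buckling occurs about the weak axis: I_min = h·b³/12 with b = 1.18 in (the shorter side).
I_min = 2.89×1.18³/12 = 0.3957 in⁴
Required critical load P_cr = n·P = 3.4 × 30.7 = 104.4 kip = 1.044×10^5 lb
From P_cr = π²EI/(K·L)²:  L = (1/K)·√(π²EI/P_cr) = (1/2)·√(π²×1.54×10^7×0.3957/1.044×10^5)
L = 12.0 in

L_max ≈ 12.0 in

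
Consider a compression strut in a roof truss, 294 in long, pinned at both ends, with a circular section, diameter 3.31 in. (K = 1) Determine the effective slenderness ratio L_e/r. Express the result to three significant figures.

λ ≈ 355

For a solid circle r = d/4 = 3.31/4 = 0.8275 in
L_e = K·L = 1 × 294 = 294.0 in
λ = L_e / r_min = 294.00 / 0.8275 = 355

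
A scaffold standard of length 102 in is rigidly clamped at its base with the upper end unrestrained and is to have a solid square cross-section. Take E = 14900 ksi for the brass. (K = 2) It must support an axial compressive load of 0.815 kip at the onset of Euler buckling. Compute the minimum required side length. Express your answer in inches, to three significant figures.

L_e = K·L = 2 × 102 = 204.0 in
Required I = P_cr·L_e²/(π²E) = 815.0 × 204.0² / (π² × 1.49×10^7) = 0.2306 in⁴
Solid square: I = a⁴/12  ⇒  a = (12I)^(1/4) = (12×0.2306)^(1/4) = 1.29 in

a ≈ 1.29 in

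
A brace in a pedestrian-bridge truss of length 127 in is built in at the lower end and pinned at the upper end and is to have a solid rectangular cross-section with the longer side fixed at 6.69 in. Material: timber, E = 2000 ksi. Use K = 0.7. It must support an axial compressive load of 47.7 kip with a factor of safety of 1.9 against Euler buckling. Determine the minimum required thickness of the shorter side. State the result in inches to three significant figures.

Required P_cr = n·P = 1.9 × 47.7 = 90.63 kip
L_e = K·L = 0.7 × 127 = 88.90 in
Required I = P_cr·L_e²/(π²E) = 9.063×10^4 × 88.90² / (π² × 2.00×10^6) = 36.29 in⁴
Rectangle, weak axis: I_min = h·b³/12 with h = 6.69 in fixed  ⇒  b = (12I/h)^(1/3) = 4.02 in

b ≈ 4.02 in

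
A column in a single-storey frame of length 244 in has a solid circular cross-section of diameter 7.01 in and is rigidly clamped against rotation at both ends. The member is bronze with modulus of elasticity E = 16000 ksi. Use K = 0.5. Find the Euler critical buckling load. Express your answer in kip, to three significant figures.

P_cr ≈ 1260 kip

I = πd⁴/64 = π×7.01⁴/64 = 118.5 in⁴
Effective length L_e = K·L = 0.5 × 244 = 122.0 in
P_cr = π²EI / L_e² = π² × 16000×10³ × 118.5 / 122.0² = 1.258×10^6 lb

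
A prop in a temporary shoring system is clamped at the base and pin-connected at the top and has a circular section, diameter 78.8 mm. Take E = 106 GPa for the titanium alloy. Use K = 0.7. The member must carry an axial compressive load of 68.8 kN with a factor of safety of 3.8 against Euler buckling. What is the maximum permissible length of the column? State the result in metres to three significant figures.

I = πd⁴/64 = π×78.8⁴/64 = 1.893×10^6 mm⁴
I = 1.893×10^-6 m⁴
Required critical load P_cr = n·P = 3.8 × 68.8 = 261.4 kN = 2.614×10^5 N
From P_cr = π²EI/(K·L)²:  L = (1/K)·√(π²EI/P_cr) = (1/0.7)·√(π²×1.06×10^11×1.893×10^-6/2.614×10^5)
L = 3.93 m

L_max ≈ 3.93 m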